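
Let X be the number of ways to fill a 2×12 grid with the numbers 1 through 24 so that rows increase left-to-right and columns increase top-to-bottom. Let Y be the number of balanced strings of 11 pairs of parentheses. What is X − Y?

149226

By the hook-length formula (or a Dyck-path bijection), SYT of shape 2×12 number C_12. So X = C_12 = 208012.
Balanced strings of n pairs of brackets are counted by C_n; here n = 11. So Y = C_11 = 58786.
X − Y = 208012 − 58786 = 149226.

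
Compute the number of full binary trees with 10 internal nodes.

16796

The number of full binary trees on 10 internal nodes is the Catalan number C_10.
C_10 = C(20,10)/11 = 184756/11 = 16796.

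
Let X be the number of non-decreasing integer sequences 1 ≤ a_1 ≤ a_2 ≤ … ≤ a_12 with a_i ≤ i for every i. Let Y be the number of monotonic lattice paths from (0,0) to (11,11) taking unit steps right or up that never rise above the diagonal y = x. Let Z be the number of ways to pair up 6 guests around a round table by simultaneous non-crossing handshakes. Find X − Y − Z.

149221

Such sub-staircase sequences of length n are counted by C_n; here n = 12. So X = C_12 = 208012.
Monotone paths in an n×n grid that stay weakly below the diagonal are counted by C_n; here n = 11. So Y = C_11 = 58786.
Non-crossing handshake pairings of 2n people are counted by C_n; 6 people gives n = 3. So Z = C_3 = 5.
X − Y − Z = 208012 − 58786 − 5 = 149221.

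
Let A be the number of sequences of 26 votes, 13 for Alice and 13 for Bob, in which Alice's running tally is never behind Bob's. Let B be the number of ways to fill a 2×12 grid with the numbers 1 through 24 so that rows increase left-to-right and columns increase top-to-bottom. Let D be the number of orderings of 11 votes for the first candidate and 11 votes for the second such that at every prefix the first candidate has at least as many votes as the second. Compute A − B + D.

593674

Ballot sequences with n votes each where one side never trails are Dyck words, counted by C_n; here n = 13. So A = C_13 = 742900.
By the hook-length formula (or a Dyck-path bijection), SYT of shape 2×12 number C_12. So B = C_12 = 208012.
Ballot sequences with n votes each where one side never trails are Dyck words, counted by C_n; here n = 11. So D = C_11 = 58786.
A − B + D = 742900 − 208012 + 58786 = 593674.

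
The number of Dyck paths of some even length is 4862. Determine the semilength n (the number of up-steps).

9

Dyck paths of semilength n are counted by C_n. Since C_9 = 4862, the index is 9.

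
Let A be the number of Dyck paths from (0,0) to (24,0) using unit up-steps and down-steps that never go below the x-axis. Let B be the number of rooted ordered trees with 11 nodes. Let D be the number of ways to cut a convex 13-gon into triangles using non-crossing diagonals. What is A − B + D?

A Dyck path with 12 up-steps and 12 down-steps has semilength 12, so there are C_12 of them. So A = C_12 = 208012.
Rooted ordered (plane) trees on m nodes have m−1 edges and are counted by C_{m−1}; m = 11 gives C_10. So B = C_10 = 16796.
Triangulations of a convex m-gon are counted by C_{m−2}; with m = 13 this is C_11. So D = C_11 = 58786.
A − B + D = 208012 − 16796 + 58786 = 250002.

250002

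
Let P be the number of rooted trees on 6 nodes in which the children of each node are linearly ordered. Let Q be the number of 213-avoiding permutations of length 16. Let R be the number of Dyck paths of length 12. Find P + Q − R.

35357580

A rooted plane tree on 6 nodes has 5 edges, and such trees are counted by C_5. So P = C_5 = 42.
Permutations of [n] avoiding any single length-3 pattern are counted by C_n; here n = 16. So Q = C_16 = 35357670.
Paths of 6 up- and 6 down-steps that never dip below the axis are Dyck paths; their count is C_6. So R = C_6 = 132.
P + Q − R = 42 + 35357670 − 132 = 35357580.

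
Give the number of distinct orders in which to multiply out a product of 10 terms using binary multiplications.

Bracketing 10 factors into binary products is counted by C_{10−1} = C_9.
C_9 = C(18,9)/10 = 48620/10 = 4862.

4862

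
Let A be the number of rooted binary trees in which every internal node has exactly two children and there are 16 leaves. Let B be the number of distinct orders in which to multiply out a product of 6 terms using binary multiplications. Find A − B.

Full binary trees with 16 leaves have 16−1 = 15 internal nodes, so there are C_15 of them. So A = C_15 = 9694845.
Bracketing 6 factors into binary products is counted by C_{6−1} = C_5. So B = C_5 = 42.
A − B = 9694845 − 42 = 9694803.

9694803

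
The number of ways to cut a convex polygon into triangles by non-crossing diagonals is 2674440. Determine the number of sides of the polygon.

Triangulations of a convex m-gon are counted by C_{m−2}. The Catalan number equal to 2674440 is C_14.
So m − 2 = 14, giving m = 16 sides.

16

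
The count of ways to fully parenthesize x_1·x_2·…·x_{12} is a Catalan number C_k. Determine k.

Parenthesizations of m factors correspond to full binary trees with m leaves, counted by C_{m−1}; m = 12 gives C_11.

11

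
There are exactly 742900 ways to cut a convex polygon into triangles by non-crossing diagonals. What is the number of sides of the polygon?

Triangulations of a convex m-gon are counted by C_{m−2}. Since C_13 = 742900, the index is 13.
So m − 2 = 13, giving m = 15 sides.

15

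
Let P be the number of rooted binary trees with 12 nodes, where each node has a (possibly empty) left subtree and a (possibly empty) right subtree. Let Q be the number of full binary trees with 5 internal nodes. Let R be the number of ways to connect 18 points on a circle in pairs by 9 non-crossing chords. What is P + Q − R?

There are C_n binary search tree shapes on n keys; with n = 12 that is C_12. So P = C_12 = 208012.
Full binary trees with n internal nodes are counted by C_n; here n = 5. So Q = C_5 = 42.
Non-crossing perfect matchings of 2n points on a circle are counted by C_n; with 18 points, n = 9. So R = C_9 = 4862.
P + Q − R = 208012 + 42 − 4862 = 203192.

203192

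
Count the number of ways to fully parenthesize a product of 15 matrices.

Bracketing 15 factors into binary products is counted by C_{15−1} = C_14.
C_14 = 2674440.

2674440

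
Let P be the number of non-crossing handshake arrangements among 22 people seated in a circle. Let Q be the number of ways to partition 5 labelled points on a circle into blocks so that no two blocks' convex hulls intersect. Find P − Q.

58744

With 22 = 2·11 people, non-crossing handshake pairings are non-crossing perfect matchings on a circle, counted by C_11. So P = C_11 = 58786.
Non-crossing partitions of an n-element set are counted by C_n; here n = 5. So Q = C_5 = 42.
P − Q = 58786 − 42 = 58744.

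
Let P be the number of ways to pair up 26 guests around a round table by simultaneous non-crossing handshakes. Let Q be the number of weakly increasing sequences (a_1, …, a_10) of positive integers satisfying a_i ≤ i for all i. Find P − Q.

Non-crossing handshake pairings of 2n people are counted by C_n; 26 people gives n = 13. So P = C_13 = 742900.
Such sub-staircase sequences of length n are counted by C_n; here n = 10. So Q = C_10 = 16796.
P − Q = 742900 − 16796 = 726104.

726104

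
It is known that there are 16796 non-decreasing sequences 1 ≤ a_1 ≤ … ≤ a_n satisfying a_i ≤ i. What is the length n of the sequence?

10

Such sub-staircase sequences of length n are counted by C_n; 16796 = C_10.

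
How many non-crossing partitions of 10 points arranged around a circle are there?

16796

Non-crossing partitions of an n-element set are counted by C_n; here n = 10.
C_10 = C(20,10)/11 = 184756/11 = 16796.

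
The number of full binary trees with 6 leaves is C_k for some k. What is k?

Full binary trees with 6 leaves have 6−1 = 5 internal nodes, so there are C_5 of them.

5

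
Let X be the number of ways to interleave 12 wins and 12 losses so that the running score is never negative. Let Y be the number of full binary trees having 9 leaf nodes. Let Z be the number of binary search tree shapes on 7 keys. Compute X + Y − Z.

Reading a vote for the leader as '(' and for the other as ')' turns such a sequence into a balanced string of 12 pairs, so the count is C_12. So X = C_12 = 208012.
Full binary trees with 9 leaves have 9−1 = 8 internal nodes, so there are C_8 of them. So Y = C_8 = 1430.
There are C_n binary search tree shapes on n keys; with n = 7 that is C_7. So Z = C_7 = 429.
X + Y − Z = 208012 + 1430 − 429 = 209013.

209013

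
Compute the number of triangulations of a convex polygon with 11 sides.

4862

The number of triangulations of an 11-gon is the Catalan number C_9 (index = sides − 2).
C_9 = C(18,9)/10 = 48620/10 = 4862.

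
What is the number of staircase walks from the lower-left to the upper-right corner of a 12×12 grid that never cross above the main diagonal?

Sub-diagonal monotone paths from (0,0) to (12,12) biject with Dyck paths of semilength 12, giving C_12.
C_12 = C_11 · 2(2·11+1)/(11+2) = 58786 · 46/13 = 208012.

208012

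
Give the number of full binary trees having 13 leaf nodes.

A full binary tree with L leaves has L−1 internal nodes and is counted by C_{L−1}; L = 13 gives C_12.
C_12 = 208012.

208012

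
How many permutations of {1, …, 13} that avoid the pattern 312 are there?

For any fixed pattern of length 3, the pattern-avoiding permutations of [13] number C_13.
C_13 = C(26,13)/14 = 10400600/14 = 742900.

742900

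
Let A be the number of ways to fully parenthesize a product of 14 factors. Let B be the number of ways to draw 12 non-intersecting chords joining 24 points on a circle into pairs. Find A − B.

Bracketing 14 factors into binary products is counted by C_{14−1} = C_13. So A = C_13 = 742900.
Non-crossing perfect matchings of 2n points on a circle are counted by C_n; with 24 points, n = 12. So B = C_12 = 208012.
A − B = 742900 − 208012 = 534888.

534888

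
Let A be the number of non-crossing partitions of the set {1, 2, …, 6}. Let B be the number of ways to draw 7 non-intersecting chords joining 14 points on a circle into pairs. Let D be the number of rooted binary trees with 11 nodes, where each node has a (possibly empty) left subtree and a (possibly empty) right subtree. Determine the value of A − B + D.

The non-crossing partitions of [6] form a lattice of size C_6. So A = C_6 = 132.
Pairing 14 circle points by 7 non-crossing chords gives C_7 matchings. So B = C_7 = 429.
Binary trees (left/right distinguished) on n nodes are counted by C_n; here n = 11. So D = C_11 = 58786.
A − B + D = 132 − 429 + 58786 = 58489.

58489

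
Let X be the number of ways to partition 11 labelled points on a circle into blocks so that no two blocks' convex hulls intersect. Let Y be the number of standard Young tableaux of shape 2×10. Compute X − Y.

41990

Non-crossing partitions of an n-element set are counted by C_n; here n = 11. So X = C_11 = 58786.
By the hook-length formula (or a Dyck-path bijection), SYT of shape 2×10 number C_10. So Y = C_10 = 16796.
X − Y = 58786 − 16796 = 41990.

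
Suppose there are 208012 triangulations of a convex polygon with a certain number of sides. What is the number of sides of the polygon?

14

Triangulations of a convex m-gon are counted by C_{m−2}. The Catalan number equal to 208012 is C_12.
So m − 2 = 12, giving m = 14 sides.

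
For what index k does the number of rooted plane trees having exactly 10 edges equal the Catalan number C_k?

A rooted plane tree with 10 edges has 11 nodes, and the count is C_10.

10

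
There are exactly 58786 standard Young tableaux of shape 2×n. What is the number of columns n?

Standard Young tableaux of shape 2×n are counted by C_n. The Catalan number equal to 58786 is C_11.

11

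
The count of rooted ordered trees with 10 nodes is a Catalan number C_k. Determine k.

9

A rooted plane tree on 10 nodes has 9 edges, and such trees are counted by C_9.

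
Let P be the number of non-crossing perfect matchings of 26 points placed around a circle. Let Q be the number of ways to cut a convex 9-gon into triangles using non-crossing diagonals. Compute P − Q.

742471

Non-crossing perfect matchings of 2n points on a circle are counted by C_n; with 26 points, n = 13. So P = C_13 = 742900.
Triangulations of a convex m-gon are counted by C_{m−2}; with m = 9 this is C_7. So Q = C_7 = 429.
P − Q = 742900 − 429 = 742471.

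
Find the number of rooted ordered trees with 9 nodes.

A rooted plane tree on 9 nodes has 8 edges, and such trees are counted by C_8.
C_8 = C(16,8)/9 = 12870/9 = 1430.

1430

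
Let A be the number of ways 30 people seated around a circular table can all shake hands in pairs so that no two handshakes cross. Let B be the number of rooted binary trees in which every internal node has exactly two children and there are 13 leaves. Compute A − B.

9486833

Non-crossing handshake pairings of 2n people are counted by C_n; 30 people gives n = 15. So A = C_15 = 9694845.
A full binary tree with L leaves has L−1 internal nodes and is counted by C_{L−1}; L = 13 gives C_12. So B = C_12 = 208012.
A − B = 9694845 − 208012 = 9486833.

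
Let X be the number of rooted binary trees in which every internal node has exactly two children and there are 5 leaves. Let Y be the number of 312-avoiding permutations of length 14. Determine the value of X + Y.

2674454

A full binary tree with L leaves has L−1 internal nodes and is counted by C_{L−1}; L = 5 gives C_4. So X = C_4 = 14.
For any fixed pattern of length 3, the pattern-avoiding permutations of [14] number C_14. So Y = C_14 = 2674440.
X + Y = 14 + 2674440 = 2674454.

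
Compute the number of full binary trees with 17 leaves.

35357670

Full binary trees with 17 leaves have 17−1 = 16 internal nodes, so there are C_16 of them.
C_16 = 35357670.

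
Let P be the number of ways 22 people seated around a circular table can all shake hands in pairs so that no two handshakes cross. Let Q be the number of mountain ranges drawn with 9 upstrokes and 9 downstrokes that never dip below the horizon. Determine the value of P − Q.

Non-crossing handshake pairings of 2n people are counted by C_n; 22 people gives n = 11. So P = C_11 = 58786.
Dyck paths of semilength n (length 2n) are counted by C_n; here n = 9. So Q = C_9 = 4862.
P − Q = 58786 − 4862 = 53924.

53924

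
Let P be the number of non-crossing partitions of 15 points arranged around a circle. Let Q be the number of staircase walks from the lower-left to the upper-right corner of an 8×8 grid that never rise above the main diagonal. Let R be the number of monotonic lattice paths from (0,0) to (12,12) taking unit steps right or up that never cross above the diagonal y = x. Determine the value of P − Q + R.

9901427

Non-crossing partitions of an n-element set are counted by C_n; here n = 15. So P = C_15 = 9694845.
Sub-diagonal monotone paths from (0,0) to (8,8) biject with Dyck paths of semilength 8, giving C_8. So Q = C_8 = 1430.
Sub-diagonal monotone paths from (0,0) to (12,12) biject with Dyck paths of semilength 12, giving C_12. So R = C_12 = 208012.
P − Q + R = 9694845 − 1430 + 208012 = 9901427.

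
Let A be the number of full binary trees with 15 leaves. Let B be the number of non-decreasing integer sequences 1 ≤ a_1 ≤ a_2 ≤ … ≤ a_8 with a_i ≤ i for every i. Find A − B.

2673010

Full binary trees with 15 leaves have 15−1 = 14 internal nodes, so there are C_14 of them. So A = C_14 = 2674440.
Weakly increasing sequences with a_i ≤ i biject with Dyck paths of semilength 8, so there are C_8. So B = C_8 = 1430.
A − B = 2674440 − 1430 = 2673010.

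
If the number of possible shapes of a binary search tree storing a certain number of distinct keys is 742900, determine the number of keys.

Binary search tree shapes on n keys are counted by C_n; 742900 = C_13.

13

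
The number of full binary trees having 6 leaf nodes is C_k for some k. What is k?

A full binary tree with L leaves has L−1 internal nodes and is counted by C_{L−1}; L = 6 gives C_5.

5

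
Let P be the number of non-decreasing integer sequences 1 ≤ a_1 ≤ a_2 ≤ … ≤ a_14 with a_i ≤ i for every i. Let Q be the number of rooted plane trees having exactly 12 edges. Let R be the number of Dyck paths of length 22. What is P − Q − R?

Weakly increasing sequences with a_i ≤ i biject with Dyck paths of semilength 14, so there are C_14. So P = C_14 = 2674440.
A rooted plane tree with 12 edges has 13 nodes, and the count is C_12. So Q = C_12 = 208012.
A Dyck path with 11 up-steps and 11 down-steps has semilength 11, so there are C_11 of them. So R = C_11 = 58786.
P − Q − R = 2674440 − 208012 − 58786 = 2407642.

2407642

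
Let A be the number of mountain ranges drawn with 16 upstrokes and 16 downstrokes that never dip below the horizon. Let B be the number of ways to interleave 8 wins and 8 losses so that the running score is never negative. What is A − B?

Paths of 16 up- and 16 down-steps that never dip below the axis are Dyck paths; their count is C_16. So A = C_16 = 35357670.
Reading a vote for the leader as '(' and for the other as ')' turns such a sequence into a balanced string of 8 pairs, so the count is C_8. So B = C_8 = 1430.
A − B = 35357670 − 1430 = 35356240.

35356240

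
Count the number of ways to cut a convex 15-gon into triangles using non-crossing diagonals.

The number of triangulations of a 15-gon is the Catalan number C_13 (index = sides − 2).
C_13 = 742900.

742900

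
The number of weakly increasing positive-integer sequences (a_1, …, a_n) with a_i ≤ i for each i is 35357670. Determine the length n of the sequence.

16

Such sub-staircase sequences of length n are counted by C_n. Since C_16 = 35357670, the index is 16.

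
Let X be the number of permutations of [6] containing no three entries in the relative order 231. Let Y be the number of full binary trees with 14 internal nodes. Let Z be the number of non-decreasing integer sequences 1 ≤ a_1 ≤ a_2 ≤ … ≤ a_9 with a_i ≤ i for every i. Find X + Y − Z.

2669710

Permutations of [n] avoiding any single length-3 pattern are counted by C_n; here n = 6. So X = C_6 = 132.
The number of full binary trees on 14 internal nodes is the Catalan number C_14. So Y = C_14 = 2674440.
Such sub-staircase sequences of length n are counted by C_n; here n = 9. So Z = C_9 = 4862.
X + Y − Z = 132 + 2674440 − 4862 = 2669710.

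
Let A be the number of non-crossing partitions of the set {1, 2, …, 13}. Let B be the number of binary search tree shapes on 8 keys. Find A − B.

741470

Non-crossing partitions of an n-element set are counted by C_n; here n = 13. So A = C_13 = 742900.
There are C_n binary search tree shapes on n keys; with n = 8 that is C_8. So B = C_8 = 1430.
A − B = 742900 − 1430 = 741470.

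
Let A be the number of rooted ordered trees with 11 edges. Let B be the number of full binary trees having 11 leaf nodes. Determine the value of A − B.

41990

Rooted ordered trees with n edges are counted by C_n; here n = 11. So A = C_11 = 58786.
A full binary tree with L leaves has L−1 internal nodes and is counted by C_{L−1}; L = 11 gives C_10. So B = C_10 = 16796.
A − B = 58786 − 16796 = 41990.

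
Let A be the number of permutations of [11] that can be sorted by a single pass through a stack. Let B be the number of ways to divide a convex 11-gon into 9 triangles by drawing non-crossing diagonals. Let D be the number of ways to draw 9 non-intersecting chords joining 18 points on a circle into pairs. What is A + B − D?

58786

By Knuth's characterisation, the stack-sortable permutations of length 11 are the 231-avoiders, numbering C_11. So A = C_11 = 58786.
Triangulations of a convex m-gon are counted by C_{m−2}; with m = 11 this is C_9. So B = C_9 = 4862.
Pairing 18 circle points by 9 non-crossing chords gives C_9 matchings. So D = C_9 = 4862.
A + B − D = 58786 + 4862 − 4862 = 58786.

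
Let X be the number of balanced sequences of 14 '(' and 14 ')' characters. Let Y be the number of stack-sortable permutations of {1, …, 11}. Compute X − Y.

2615654

Balanced strings of n pairs of brackets are counted by C_n; here n = 14. So X = C_14 = 2674440.
By Knuth's characterisation, the stack-sortable permutations of length 11 are the 231-avoiders, numbering C_11. So Y = C_11 = 58786.
X − Y = 2674440 − 58786 = 2615654.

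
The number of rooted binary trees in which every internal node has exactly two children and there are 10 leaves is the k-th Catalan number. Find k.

9

Full binary trees with 10 leaves have 10−1 = 9 internal nodes, so there are C_9 of them.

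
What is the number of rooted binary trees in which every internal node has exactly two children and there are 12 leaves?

A full binary tree with L leaves has L−1 internal nodes and is counted by C_{L−1}; L = 12 gives C_11.
C_11 = C(22,11)/12 = 705432/12 = 58786.

58786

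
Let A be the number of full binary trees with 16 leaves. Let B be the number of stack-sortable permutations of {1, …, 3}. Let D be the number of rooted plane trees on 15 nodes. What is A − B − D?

7020400

A full binary tree with L leaves has L−1 internal nodes and is counted by C_{L−1}; L = 16 gives C_15. So A = C_15 = 9694845.
By Knuth's characterisation, the stack-sortable permutations of length 3 are the 231-avoiders, numbering C_3. So B = C_3 = 5.
A rooted plane tree on 15 nodes has 14 edges, and such trees are counted by C_14. So D = C_14 = 2674440.
A − B − D = 9694845 − 5 − 2674440 = 7020400.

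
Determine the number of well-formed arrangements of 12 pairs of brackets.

208012

Balanced strings of n pairs of brackets are counted by C_n; here n = 12.
C_12 = C_11 · 2(2·11+1)/(11+2) = 58786 · 46/13 = 208012.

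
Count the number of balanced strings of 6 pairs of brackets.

A balanced arrangement of 6 bracket pairs is a Dyck word of semilength 6, so the count is C_6.
C_6 = C_5 · 2(2·5+1)/(5+2) = 42 · 22/7 = 132.

132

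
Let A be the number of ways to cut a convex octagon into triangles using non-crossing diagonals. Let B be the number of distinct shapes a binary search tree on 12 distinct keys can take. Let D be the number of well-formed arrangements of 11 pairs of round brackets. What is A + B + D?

266930

The number of triangulations of an 8-gon is the Catalan number C_6 (index = sides − 2). So A = C_6 = 132.
There are C_n binary search tree shapes on n keys; with n = 12 that is C_12. So B = C_12 = 208012.
A balanced arrangement of 11 bracket pairs is a Dyck word of semilength 11, so the count is C_11. So D = C_11 = 58786.
A + B + D = 132 + 208012 + 58786 = 266930.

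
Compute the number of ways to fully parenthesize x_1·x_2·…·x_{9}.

Ways to associate a product of 9 factors correspond to binary trees on 9 leaves, so the count is C_8.
C_8 = C_7 · 2(2·7+1)/(7+2) = 429 · 30/9 = 1430.

1430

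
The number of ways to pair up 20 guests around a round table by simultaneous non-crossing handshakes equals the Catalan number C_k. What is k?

Non-crossing handshake pairings of 2n people are counted by C_n; 20 people gives n = 10.

10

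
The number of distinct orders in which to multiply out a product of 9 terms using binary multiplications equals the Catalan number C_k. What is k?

8

Bracketing 9 factors into binary products is counted by C_{9−1} = C_8.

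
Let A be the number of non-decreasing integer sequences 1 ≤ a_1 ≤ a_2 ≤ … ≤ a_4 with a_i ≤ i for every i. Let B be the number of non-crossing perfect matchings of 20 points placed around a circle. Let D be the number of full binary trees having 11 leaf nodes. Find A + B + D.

Such sub-staircase sequences of length n are counted by C_n; here n = 4. So A = C_4 = 14.
Pairing 20 circle points by 10 non-crossing chords gives C_10 matchings. So B = C_10 = 16796.
Full binary trees with 11 leaves have 11−1 = 10 internal nodes, so there are C_10 of them. So D = C_10 = 16796.
A + B + D = 14 + 16796 + 16796 = 33606.

33606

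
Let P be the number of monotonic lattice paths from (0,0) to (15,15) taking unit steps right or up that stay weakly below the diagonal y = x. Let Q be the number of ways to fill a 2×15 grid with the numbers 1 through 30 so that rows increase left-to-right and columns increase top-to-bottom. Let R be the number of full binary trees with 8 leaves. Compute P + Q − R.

Monotone paths in an n×n grid that stay weakly below the diagonal are counted by C_n; here n = 15. So P = C_15 = 9694845.
By the hook-length formula (or a Dyck-path bijection), SYT of shape 2×15 number C_15. So Q = C_15 = 9694845.
A full binary tree with L leaves has L−1 internal nodes and is counted by C_{L−1}; L = 8 gives C_7. So R = C_7 = 429.
P + Q − R = 9694845 + 9694845 − 429 = 19389261.

19389261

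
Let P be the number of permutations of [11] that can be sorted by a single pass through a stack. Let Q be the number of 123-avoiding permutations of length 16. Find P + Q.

Stack-sortable permutations are exactly the 231-avoiding ones, counted by C_n; here n = 11. So P = C_11 = 58786.
For any fixed pattern of length 3, the pattern-avoiding permutations of [16] number C_16. So Q = C_16 = 35357670.
P + Q = 58786 + 35357670 = 35416456.

35416456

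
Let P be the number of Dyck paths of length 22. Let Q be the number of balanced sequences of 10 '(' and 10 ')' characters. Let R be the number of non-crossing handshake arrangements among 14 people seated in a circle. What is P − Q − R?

41561

A Dyck path with 11 up-steps and 11 down-steps has semilength 11, so there are C_11 of them. So P = C_11 = 58786.
With 10 pairs the number of balanced bracket strings is the Catalan number C_10. So Q = C_10 = 16796.
With 14 = 2·7 people, non-crossing handshake pairings are non-crossing perfect matchings on a circle, counted by C_7. So R = C_7 = 429.
P − Q − R = 58786 − 16796 − 429 = 41561.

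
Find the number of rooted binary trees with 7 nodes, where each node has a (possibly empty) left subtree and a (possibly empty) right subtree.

Binary trees (left/right distinguished) on n nodes are counted by C_n; here n = 7.
C_7 = C(14,7)/8 = 3432/8 = 429.

429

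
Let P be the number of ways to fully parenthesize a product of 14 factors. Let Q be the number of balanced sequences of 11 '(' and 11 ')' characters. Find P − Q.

Parenthesizations of m factors correspond to full binary trees with m leaves, counted by C_{m−1}; m = 14 gives C_13. So P = C_13 = 742900.
A balanced arrangement of 11 bracket pairs is a Dyck word of semilength 11, so the count is C_11. So Q = C_11 = 58786.
P − Q = 742900 − 58786 = 684114.

684114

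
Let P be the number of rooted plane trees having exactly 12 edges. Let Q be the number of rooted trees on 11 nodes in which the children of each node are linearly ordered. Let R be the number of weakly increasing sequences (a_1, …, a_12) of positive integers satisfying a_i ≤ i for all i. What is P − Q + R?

A rooted plane tree with 12 edges has 13 nodes, and the count is C_12. So P = C_12 = 208012.
Rooted ordered (plane) trees on m nodes have m−1 edges and are counted by C_{m−1}; m = 11 gives C_10. So Q = C_10 = 16796.
Such sub-staircase sequences of length n are counted by C_n; here n = 12. So R = C_12 = 208012.
P − Q + R = 208012 − 16796 + 208012 = 399228.

399228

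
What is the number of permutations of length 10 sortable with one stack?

Stack-sortable permutations are exactly the 231-avoiding ones, counted by C_n; here n = 10.
C_10 = 16796.

16796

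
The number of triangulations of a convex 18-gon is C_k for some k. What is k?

16

The number of triangulations of an 18-gon is the Catalan number C_16 (index = sides − 2).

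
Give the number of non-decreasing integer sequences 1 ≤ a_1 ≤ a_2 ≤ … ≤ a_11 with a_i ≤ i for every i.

58786

Weakly increasing sequences with a_i ≤ i biject with Dyck paths of semilength 11, so there are C_11.
C_11 = C(22,11)/12 = 705432/12 = 58786.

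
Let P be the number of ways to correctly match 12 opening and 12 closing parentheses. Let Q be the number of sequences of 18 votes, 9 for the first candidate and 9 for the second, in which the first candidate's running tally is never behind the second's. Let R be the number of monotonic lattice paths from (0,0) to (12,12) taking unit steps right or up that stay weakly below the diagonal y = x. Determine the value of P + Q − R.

With 12 pairs the number of balanced bracket strings is the Catalan number C_12. So P = C_12 = 208012.
Ballot sequences with n votes each where one side never trails are Dyck words, counted by C_n; here n = 9. So Q = C_9 = 4862.
Monotone paths in an n×n grid that stay weakly below the diagonal are counted by C_n; here n = 12. So R = C_12 = 208012.
P + Q − R = 208012 + 4862 − 208012 = 4862.

4862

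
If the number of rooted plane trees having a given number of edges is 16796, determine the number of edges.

10

Rooted ordered trees with n edges are counted by C_n. The Catalan number equal to 16796 is C_10.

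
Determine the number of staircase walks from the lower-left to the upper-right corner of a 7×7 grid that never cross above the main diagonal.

429

Monotone paths in an n×n grid that stay weakly below the diagonal are counted by C_n; here n = 7.
C_7 = C(14,7)/8 = 3432/8 = 429.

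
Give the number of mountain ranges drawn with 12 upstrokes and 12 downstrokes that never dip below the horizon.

Dyck paths of semilength n (length 2n) are counted by C_n; here n = 12.
C_12 = 208012.

208012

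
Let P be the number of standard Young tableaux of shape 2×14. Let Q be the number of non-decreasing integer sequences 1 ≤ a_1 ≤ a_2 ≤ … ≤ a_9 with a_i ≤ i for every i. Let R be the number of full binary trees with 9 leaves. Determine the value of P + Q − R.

By the hook-length formula (or a Dyck-path bijection), SYT of shape 2×14 number C_14. So P = C_14 = 2674440.
Weakly increasing sequences with a_i ≤ i biject with Dyck paths of semilength 9, so there are C_9. So Q = C_9 = 4862.
Full binary trees with 9 leaves have 9−1 = 8 internal nodes, so there are C_8 of them. So R = C_8 = 1430.
P + Q − R = 2674440 + 4862 − 1430 = 2677872.

2677872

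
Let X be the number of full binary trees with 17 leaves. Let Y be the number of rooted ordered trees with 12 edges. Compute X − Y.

A full binary tree with L leaves has L−1 internal nodes and is counted by C_{L−1}; L = 17 gives C_16. So X = C_16 = 35357670.
A rooted plane tree with 12 edges has 13 nodes, and the count is C_12. So Y = C_12 = 208012.
X − Y = 35357670 − 208012 = 35149658.

35149658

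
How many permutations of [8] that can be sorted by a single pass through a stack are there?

1430

Stack-sortable permutations are exactly the 231-avoiding ones, counted by C_n; here n = 8.
C_8 = C(16,8)/9 = 12870/9 = 1430.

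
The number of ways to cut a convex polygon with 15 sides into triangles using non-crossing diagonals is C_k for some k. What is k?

Triangulations of a convex m-gon are counted by C_{m−2}; with m = 15 this is C_13.

13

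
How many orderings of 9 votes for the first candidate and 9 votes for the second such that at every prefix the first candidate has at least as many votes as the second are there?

Reading a vote for the leader as '(' and for the other as ')' turns such a sequence into a balanced string of 9 pairs, so the count is C_9.
C_9 = C(18,9)/10 = 48620/10 = 4862.

4862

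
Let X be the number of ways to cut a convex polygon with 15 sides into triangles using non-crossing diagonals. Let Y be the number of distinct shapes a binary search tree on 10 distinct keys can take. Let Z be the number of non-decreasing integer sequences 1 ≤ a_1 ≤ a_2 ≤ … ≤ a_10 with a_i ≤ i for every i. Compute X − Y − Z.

Triangulations of a convex m-gon are counted by C_{m−2}; with m = 15 this is C_13. So X = C_13 = 742900.
There are C_n binary search tree shapes on n keys; with n = 10 that is C_10. So Y = C_10 = 16796.
Weakly increasing sequences with a_i ≤ i biject with Dyck paths of semilength 10, so there are C_10. So Z = C_10 = 16796.
X − Y − Z = 742900 − 16796 − 16796 = 709308.

709308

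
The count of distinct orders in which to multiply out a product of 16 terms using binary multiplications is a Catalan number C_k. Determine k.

15

Parenthesizations of m factors correspond to full binary trees with m leaves, counted by C_{m−1}; m = 16 gives C_15.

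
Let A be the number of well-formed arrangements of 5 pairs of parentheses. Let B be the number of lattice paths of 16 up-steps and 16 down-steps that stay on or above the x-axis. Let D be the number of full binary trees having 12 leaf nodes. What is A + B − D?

35298926

With 5 pairs the number of balanced bracket strings is the Catalan number C_5. So A = C_5 = 42.
Paths of 16 up- and 16 down-steps that never dip below the axis are Dyck paths; their count is C_16. So B = C_16 = 35357670.
Full binary trees with 12 leaves have 12−1 = 11 internal nodes, so there are C_11 of them. So D = C_11 = 58786.
A + B − D = 42 + 35357670 − 58786 = 35298926.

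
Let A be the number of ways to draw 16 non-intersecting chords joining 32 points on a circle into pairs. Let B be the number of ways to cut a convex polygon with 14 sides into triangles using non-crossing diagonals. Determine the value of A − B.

Non-crossing perfect matchings of 2n points on a circle are counted by C_n; with 32 points, n = 16. So A = C_16 = 35357670.
The number of triangulations of a 14-gon is the Catalan number C_12 (index = sides − 2). So B = C_12 = 208012.
A − B = 35357670 − 208012 = 35149658.

35149658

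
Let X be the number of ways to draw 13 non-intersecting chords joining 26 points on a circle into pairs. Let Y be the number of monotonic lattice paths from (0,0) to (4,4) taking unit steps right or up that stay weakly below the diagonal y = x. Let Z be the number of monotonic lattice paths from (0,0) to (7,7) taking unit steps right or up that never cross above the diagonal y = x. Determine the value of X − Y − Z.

742457

Non-crossing perfect matchings of 2n points on a circle are counted by C_n; with 26 points, n = 13. So X = C_13 = 742900.
Monotone paths in an n×n grid that stay weakly below the diagonal are counted by C_n; here n = 4. So Y = C_4 = 14.
Sub-diagonal monotone paths from (0,0) to (7,7) biject with Dyck paths of semilength 7, giving C_7. So Z = C_7 = 429.
X − Y − Z = 742900 − 14 − 429 = 742457.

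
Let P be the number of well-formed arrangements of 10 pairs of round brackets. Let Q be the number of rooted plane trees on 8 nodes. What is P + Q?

A balanced arrangement of 10 bracket pairs is a Dyck word of semilength 10, so the count is C_10. So P = C_10 = 16796.
A rooted plane tree on 8 nodes has 7 edges, and such trees are counted by C_7. So Q = C_7 = 429.
P + Q = 16796 + 429 = 17225.

17225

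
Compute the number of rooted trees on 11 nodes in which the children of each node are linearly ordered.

16796

A rooted plane tree on 11 nodes has 10 edges, and such trees are counted by C_10.
C_10 = 16796.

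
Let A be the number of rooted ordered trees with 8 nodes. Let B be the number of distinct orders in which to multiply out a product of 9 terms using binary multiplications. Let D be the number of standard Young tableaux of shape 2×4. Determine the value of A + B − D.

Rooted ordered (plane) trees on m nodes have m−1 edges and are counted by C_{m−1}; m = 8 gives C_7. So A = C_7 = 429.
Ways to associate a product of 9 factors correspond to binary trees on 9 leaves, so the count is C_8. So B = C_8 = 1430.
By the hook-length formula (or a Dyck-path bijection), SYT of shape 2×4 number C_4. So D = C_4 = 14.
A + B − D = 429 + 1430 − 14 = 1845.

1845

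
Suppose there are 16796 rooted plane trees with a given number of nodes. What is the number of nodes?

11

Rooted ordered trees on m nodes are counted by C_{m−1}. The Catalan number equal to 16796 is C_10.
So the index is 10, and the number of nodes is 10 + 1 = 11.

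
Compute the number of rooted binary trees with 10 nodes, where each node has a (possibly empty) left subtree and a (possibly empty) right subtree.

16796

Rooted binary trees with 10 nodes (each child slot possibly empty) number C_10.
C_10 = 16796.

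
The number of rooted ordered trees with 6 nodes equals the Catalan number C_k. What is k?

Rooted ordered (plane) trees on m nodes have m−1 edges and are counted by C_{m−1}; m = 6 gives C_5.

5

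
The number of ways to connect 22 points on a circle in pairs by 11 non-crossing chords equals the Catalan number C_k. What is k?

11

Non-crossing perfect matchings of 2n points on a circle are counted by C_n; with 22 points, n = 11.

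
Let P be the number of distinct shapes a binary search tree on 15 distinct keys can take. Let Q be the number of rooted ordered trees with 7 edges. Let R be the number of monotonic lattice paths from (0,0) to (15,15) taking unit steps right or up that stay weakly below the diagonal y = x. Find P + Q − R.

There are C_n binary search tree shapes on n keys; with n = 15 that is C_15. So P = C_15 = 9694845.
Rooted ordered trees with n edges are counted by C_n; here n = 7. So Q = C_7 = 429.
Monotone paths in an n×n grid that stay weakly below the diagonal are counted by C_n; here n = 15. So R = C_15 = 9694845.
P + Q − R = 9694845 + 429 − 9694845 = 429.

429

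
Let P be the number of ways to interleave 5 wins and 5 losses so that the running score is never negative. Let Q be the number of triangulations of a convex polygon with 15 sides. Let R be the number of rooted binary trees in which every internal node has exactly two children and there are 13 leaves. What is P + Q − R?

534930

Ballot sequences with n votes each where one side never trails are Dyck words, counted by C_n; here n = 5. So P = C_5 = 42.
A convex 15-gon is triangulated into 13 triangles, and the number of such triangulations is the Catalan number C_{15−2} = C_13. So Q = C_13 = 742900.
A full binary tree with L leaves has L−1 internal nodes and is counted by C_{L−1}; L = 13 gives C_12. So R = C_12 = 208012.
P + Q − R = 42 + 742900 − 208012 = 534930.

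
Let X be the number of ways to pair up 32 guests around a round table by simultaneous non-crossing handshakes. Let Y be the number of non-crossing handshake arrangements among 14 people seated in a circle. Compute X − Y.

With 32 = 2·16 people, non-crossing handshake pairings are non-crossing perfect matchings on a circle, counted by C_16. So X = C_16 = 35357670.
Non-crossing handshake pairings of 2n people are counted by C_n; 14 people gives n = 7. So Y = C_7 = 429.
X − Y = 35357670 − 429 = 35357241.

35357241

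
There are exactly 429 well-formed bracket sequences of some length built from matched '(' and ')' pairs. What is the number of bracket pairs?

7

Balanced strings of n bracket-pairs are counted by C_n; 429 = C_7.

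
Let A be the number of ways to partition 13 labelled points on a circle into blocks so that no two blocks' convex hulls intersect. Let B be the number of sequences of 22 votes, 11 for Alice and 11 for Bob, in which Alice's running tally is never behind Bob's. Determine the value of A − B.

Non-crossing partitions of an n-element set are counted by C_n; here n = 13. So A = C_13 = 742900.
Reading a vote for the leader as '(' and for the other as ')' turns such a sequence into a balanced string of 11 pairs, so the count is C_11. So B = C_11 = 58786.
A − B = 742900 − 58786 = 684114.

684114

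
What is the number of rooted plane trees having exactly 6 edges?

A rooted plane tree with 6 edges has 7 nodes, and the count is C_6.
C_6 = C_5 · 2(2·5+1)/(5+2) = 42 · 22/7 = 132.

132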